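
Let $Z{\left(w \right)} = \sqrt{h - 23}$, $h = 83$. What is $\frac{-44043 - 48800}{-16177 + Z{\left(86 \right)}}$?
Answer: $\frac{1501921211}{261695269} + \frac{185686 \sqrt{15}}{261695269} \approx 5.7419$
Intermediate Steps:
$Z{\left(w \right)} = 2 \sqrt{15}$ ($Z{\left(w \right)} = \sqrt{83 - 23} = \sqrt{60} = 2 \sqrt{15}$)
$\frac{-44043 - 48800}{-16177 + Z{\left(86 \right)}} = \frac{-44043 - 48800}{-16177 + 2 \sqrt{15}} = - \frac{92843}{-16177 + 2 \sqrt{15}}$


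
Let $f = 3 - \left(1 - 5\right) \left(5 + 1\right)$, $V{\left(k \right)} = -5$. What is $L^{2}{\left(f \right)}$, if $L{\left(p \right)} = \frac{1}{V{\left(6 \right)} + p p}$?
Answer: $\frac{1}{524176} \approx 1.9078 \cdot 10^{-6}$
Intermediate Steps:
$f = 27$ ($f = 3 - \left(-4\right) 6 = 3 - -24 = 3 + 24 = 27$)
$L{\left(p \right)} = \frac{1}{-5 + p^{2}}$ ($L{\left(p \right)} = \frac{1}{-5 + p p} = \frac{1}{-5 + p^{2}}$)
$L^{2}{\left(f \right)} = \left(\frac{1}{-5 + 27^{2}}\right)^{2} = \left(\frac{1}{-5 + 729}\right)^{2} = \left(\frac{1}{724}\right)^{2} = \frac{1}{524176}$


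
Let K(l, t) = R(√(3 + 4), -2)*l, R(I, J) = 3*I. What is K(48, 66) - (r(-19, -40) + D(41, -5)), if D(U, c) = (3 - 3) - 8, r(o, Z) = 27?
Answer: -19 + 144*√7 ≈ 361.99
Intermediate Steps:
K(l, t) = 3*l*√7 (K(l, t) = (3*√(3 + 4))*l = (3*√7)*l = 3*l*√7)
D(U, c) = -8 (D(U, c) = 0 - 8 = -8)
K(48, 66) - (r(-19, -40) + D(41, -5)) = 3*48*√7 - (27 - 8) = 144*√7 - 1*19 = 144*√7 - 19 = -19 + 144*√7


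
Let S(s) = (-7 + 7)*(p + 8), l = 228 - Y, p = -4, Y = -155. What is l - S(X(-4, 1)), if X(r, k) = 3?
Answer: 383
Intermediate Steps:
l = 383 (l = 228 - 1*(-155) = 228 + 155 = 383)
S(s) = 0 (S(s) = (-7 + 7)*(-4 + 8) = 0*4 = 0)
l - S(X(-4, 1)) = 383 - 1*0 = 383 + 0 = 383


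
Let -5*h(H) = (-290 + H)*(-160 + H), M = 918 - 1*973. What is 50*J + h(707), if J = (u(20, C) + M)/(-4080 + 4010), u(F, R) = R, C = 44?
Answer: -1596418/35 ≈ -45612.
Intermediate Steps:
M = -55 (M = 918 - 973 = -55)
h(H) = -(-290 + H)*(-160 + H)/5
J = 11/70 (J = (44 - 55)/(-4080 + 4010) = -11/(-70) = -11*(-1/70) = 11/70 ≈ 0.15714)
50*J + h(707) = 50*(11/70) + (-9280 + 90*707 - ⅕*707²) = 55/7 + (-9280 + 63630 - ⅕*499849) = 55/7 + (-9280 + 63630 - 499849/5) = 55/7 - 228099/5 = -1596418/35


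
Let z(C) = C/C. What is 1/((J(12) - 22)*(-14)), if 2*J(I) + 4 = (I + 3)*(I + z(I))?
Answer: -1/1029 ≈ -0.00097182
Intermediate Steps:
z(C) = 1
J(I) = -2 + (1 + I)*(3 + I)/2 (J(I) = -2 + ((I + 3)*(I + 1))/2 = -2 + ((3 + I)*(1 + I))/2 = -2 + ((1 + I)*(3 + I))/2 = -2 + (1 + I)*(3 + I)/2)
1/((J(12) - 22)*(-14)) = 1/(((-1/2 + (1/2)*12**2 + 2*12) - 22)*(-14)) = 1/(((-1/2 + (1/2)*144 + 24) - 22)*(-14)) = 1/(((-1/2 + 72 + 24) - 22)*(-14)) = 1/((191/2 - 22)*(-14)) = 1/((147/2)*(-14)) = 1/(-1029) = -1/1029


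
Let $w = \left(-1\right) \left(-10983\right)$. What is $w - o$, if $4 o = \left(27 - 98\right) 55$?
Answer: $\frac{47837}{4} \approx 11959.0$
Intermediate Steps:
$o = - \frac{3905}{4}$ ($o = \frac{\left(27 - 98\right) 55}{4} = \frac{\left(-71\right) 55}{4} = \frac{1}{4} \left(-3905\right) = - \frac{3905}{4} \approx -976.25$)
$w = 10983$
$w - o = 10983 - - \frac{3905}{4} = 10983 + \frac{3905}{4} = \frac{47837}{4}$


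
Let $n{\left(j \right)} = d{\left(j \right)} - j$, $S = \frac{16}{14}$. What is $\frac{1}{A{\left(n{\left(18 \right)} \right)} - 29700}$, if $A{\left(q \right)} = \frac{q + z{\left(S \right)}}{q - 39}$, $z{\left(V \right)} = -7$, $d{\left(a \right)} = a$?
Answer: $- \frac{39}{1158293} \approx -3.367 \cdot 10^{-5}$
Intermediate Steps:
$S = \frac{8}{7}$ ($S = 16 \cdot \frac{1}{14} = \frac{8}{7} \approx 1.1429$)
$n{\left(j \right)} = 0$ ($n{\left(j \right)} = j - j = 0$)
$A{\left(q \right)} = \frac{-7 + q}{-39 + q}$ ($A{\left(q \right)} = \frac{q - 7}{q - 39} = \frac{-7 + q}{-39 + q}$)
$\frac{1}{A{\left(n{\left(18 \right)} \right)} - 29700} = \frac{1}{\frac{-7 + 0}{-39 + 0} - 29700} = \frac{1}{\frac{1}{-39} \left(-7\right) - 29700} = \frac{1}{\left(- \frac{1}{39}\right) \left(-7\right) - 29700} = \frac{1}{\frac{7}{39} - 29700} = \frac{1}{- \frac{1158293}{39}} = - \frac{39}{1158293}$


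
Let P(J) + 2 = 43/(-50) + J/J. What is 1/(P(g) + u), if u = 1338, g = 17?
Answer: 50/66807 ≈ 0.00074842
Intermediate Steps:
P(J) = -93/50 (P(J) = -2 + (43/(-50) + J/J) = -2 + (43*(-1/50) + 1) = -2 + (-43/50 + 1) = -2 + 7/50 = -93/50)
1/(P(g) + u) = 1/(-93/50 + 1338) = 1/(66807/50) = 50/66807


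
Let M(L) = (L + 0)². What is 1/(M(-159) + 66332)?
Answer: 1/91613 ≈ 1.0915e-5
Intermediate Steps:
M(L) = L²
1/(M(-159) + 66332) = 1/((-159)² + 66332) = 1/(25281 + 66332) = 1/91613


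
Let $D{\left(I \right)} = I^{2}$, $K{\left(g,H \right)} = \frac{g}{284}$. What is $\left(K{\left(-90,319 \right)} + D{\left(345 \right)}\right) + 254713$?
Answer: $\frac{53070751}{142} \approx 3.7374 \cdot 10^{5}$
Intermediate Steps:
$K{\left(g,H \right)} = \frac{g}{284}$ ($K{\left(g,H \right)} = g \frac{1}{284} = \frac{g}{284}$)
$\left(K{\left(-90,319 \right)} + D{\left(345 \right)}\right) + 254713 = \left(\frac{1}{284} \left(-90\right) + 345^{2}\right) + 254713 = \left(- \frac{45}{142} + 119025\right) + 254713 = \frac{16901505}{142} + 254713 = \frac{53070751}{142}$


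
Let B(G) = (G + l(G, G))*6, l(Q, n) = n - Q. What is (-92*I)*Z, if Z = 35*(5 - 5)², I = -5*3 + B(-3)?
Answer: 0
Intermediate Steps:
B(G) = 6*G (B(G) = (G + (G - G))*6 = (G + 0)*6 = G*6 = 6*G)
I = -33 (I = -5*3 + 6*(-3) = -15 - 18 = -33)
Z = 0 (Z = 35*0² = 35*0 = 0)
(-92*I)*Z = -92*(-33)*0 = 3036*0 = 0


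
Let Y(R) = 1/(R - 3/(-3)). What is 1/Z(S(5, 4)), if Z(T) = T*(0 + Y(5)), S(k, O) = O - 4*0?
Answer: 3/2 ≈ 1.5000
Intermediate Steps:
Y(R) = 1/(1 + R) (Y(R) = 1/(R - 3*(-⅓)) = 1/(R + 1) = 1/(1 + R))
S(k, O) = O (S(k, O) = O + 0 = O)
Z(T) = T/6 (Z(T) = T*(0 + 1/(1 + 5)) = T*(0 + 1/6) = T*(0 + ⅙) = T*(⅙) = T/6)
1/Z(S(5, 4)) = 1/((⅙)*4) = 1/(⅔) = 3/2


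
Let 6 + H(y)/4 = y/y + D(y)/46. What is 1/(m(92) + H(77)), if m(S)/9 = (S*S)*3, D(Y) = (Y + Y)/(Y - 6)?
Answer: 1633/373153872 ≈ 4.3762e-6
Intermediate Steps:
D(Y) = 2*Y/(-6 + Y) (D(Y) = (2*Y)/(-6 + Y) = 2*Y/(-6 + Y))
m(S) = 27*S² (m(S) = 9*((S*S)*3) = 9*(S²*3) = 9*(3*S²) = 27*S²)
H(y) = -20 + 4*y/(23*(-6 + y)) (H(y) = -24 + 4*(y/y + (2*y/(-6 + y))/46) = -24 + 4*(1 + (2*y/(-6 + y))*(1/46)) = -24 + 4*(1 + y/(23*(-6 + y))) = -24 + (4 + 4*y/(23*(-6 + y))) = -20 + 4*y/(23*(-6 + y)))
1/(m(92) + H(77)) = 1/(27*92² + 24*(115 - 19*77)/(23*(-6 + 77))) = 1/(27*8464 + (24/23)*(115 - 1463)/71) = 1/(228528 + (24/23)*(1/71)*(-1348)) = 1/(228528 - 32352/1633) = 1/(373153872/1633) = 1633/373153872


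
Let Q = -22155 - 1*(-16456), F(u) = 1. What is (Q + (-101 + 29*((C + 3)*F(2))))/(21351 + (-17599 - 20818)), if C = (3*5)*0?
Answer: 5713/17066 ≈ 0.33476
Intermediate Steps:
C = 0 (C = 15*0 = 0)
Q = -5699 (Q = -22155 + 16456 = -5699)
(Q + (-101 + 29*((C + 3)*F(2))))/(21351 + (-17599 - 20818)) = (-5699 + (-101 + 29*((0 + 3)*1)))/(21351 + (-17599 - 20818)) = (-5699 + (-101 + 29*(3*1)))/(21351 - 38417) = (-5699 + (-101 + 29*3))/(-17066) = (-5699 + (-101 + 87))*(-1/17066) = (-5699 - 14)*(-1/17066) = -5713*(-1/17066) = 5713/17066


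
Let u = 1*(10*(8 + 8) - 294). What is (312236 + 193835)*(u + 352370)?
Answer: 178256424756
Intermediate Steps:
u = -134 (u = 1*(10*16 - 294) = 1*(160 - 294) = 1*(-134) = -134)
(312236 + 193835)*(u + 352370) = (312236 + 193835)*(-134 + 352370) = 506071*352236 = 178256424756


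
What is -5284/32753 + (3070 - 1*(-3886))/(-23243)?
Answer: -350645880/761277979 ≈ -0.46060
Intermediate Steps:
-5284/32753 + (3070 - 1*(-3886))/(-23243) = -5284*1/32753 + (3070 + 3886)*(-1/23243) = -5284/32753 + 6956*(-1/23243) = -5284/32753 - 6956/23243 = -350645880/761277979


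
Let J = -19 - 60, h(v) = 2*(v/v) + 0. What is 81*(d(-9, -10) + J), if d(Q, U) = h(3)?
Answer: -6237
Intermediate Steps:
h(v) = 2 (h(v) = 2*1 + 0 = 2 + 0 = 2)
J = -79
d(Q, U) = 2
81*(d(-9, -10) + J) = 81*(2 - 79) = 81*(-77) = -6237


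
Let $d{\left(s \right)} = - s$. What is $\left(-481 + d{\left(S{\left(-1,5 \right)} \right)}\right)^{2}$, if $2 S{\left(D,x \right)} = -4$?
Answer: $229441$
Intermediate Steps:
$S{\left(D,x \right)} = -2$ ($S{\left(D,x \right)} = \frac{1}{2} \left(-4\right) = -2$)
$\left(-481 + d{\left(S{\left(-1,5 \right)} \right)}\right)^{2} = \left(-481 - -2\right)^{2} = \left(-481 + 2\right)^{2} = \left(-479\right)^{2} = 229441$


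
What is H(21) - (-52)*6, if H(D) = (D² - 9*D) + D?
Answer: 585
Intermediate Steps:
H(D) = D² - 8*D
H(21) - (-52)*6 = 21*(-8 + 21) - (-52)*6 = 21*13 - 1*(-312) = 273 + 312 = 585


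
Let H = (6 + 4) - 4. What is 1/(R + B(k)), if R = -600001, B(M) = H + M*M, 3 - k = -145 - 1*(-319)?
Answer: -1/570754 ≈ -1.7521e-6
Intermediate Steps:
k = -171 (k = 3 - (-145 - 1*(-319)) = 3 - (-145 + 319) = 3 - 1*174 = 3 - 174 = -171)
H = 6 (H = 10 - 4 = 6)
B(M) = 6 + M² (B(M) = 6 + M*M = 6 + M²)
1/(R + B(k)) = 1/(-600001 + (6 + (-171)²)) = 1/(-600001 + (6 + 29241)) = 1/(-600001 + 29247) = 1/(-570754) = -1/570754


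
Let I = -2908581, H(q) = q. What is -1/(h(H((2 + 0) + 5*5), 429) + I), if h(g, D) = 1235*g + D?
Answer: 1/2874807 ≈ 3.4785e-7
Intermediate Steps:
h(g, D) = D + 1235*g
-1/(h(H((2 + 0) + 5*5), 429) + I) = -1/((429 + 1235*((2 + 0) + 5*5)) - 2908581) = -1/((429 + 1235*(2 + 25)) - 2908581) = -1/((429 + 1235*27) - 2908581) = -1/((429 + 33345) - 2908581) = -1/(33774 - 2908581) = -1/(-2874807) = -1*(-1/2874807) = 1/2874807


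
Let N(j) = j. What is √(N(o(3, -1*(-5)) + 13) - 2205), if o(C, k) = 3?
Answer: I*√2189 ≈ 46.787*I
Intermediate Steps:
√(N(o(3, -1*(-5)) + 13) - 2205) = √((3 + 13) - 2205) = √(16 - 2205) = √(-2189) = I*√2189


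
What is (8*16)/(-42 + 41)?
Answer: -128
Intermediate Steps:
(8*16)/(-42 + 41) = 128/(-1) = 128*(-1) = -128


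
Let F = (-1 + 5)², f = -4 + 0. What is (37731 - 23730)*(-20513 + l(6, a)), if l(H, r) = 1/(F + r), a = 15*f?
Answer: -12636924573/44 ≈ -2.8720e+8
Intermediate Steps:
f = -4
F = 16 (F = 4² = 16)
a = -60 (a = 15*(-4) = -60)
l(H, r) = 1/(16 + r)
(37731 - 23730)*(-20513 + l(6, a)) = (37731 - 23730)*(-20513 + 1/(16 - 60)) = 14001*(-20513 + 1/(-44)) = 14001*(-20513 - 1/44) = 14001*(-902573/44) = -12636924573/44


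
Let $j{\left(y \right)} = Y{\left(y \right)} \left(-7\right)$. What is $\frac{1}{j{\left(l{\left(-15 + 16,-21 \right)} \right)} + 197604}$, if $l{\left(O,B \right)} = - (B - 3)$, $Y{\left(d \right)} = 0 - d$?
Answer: $\frac{1}{197772} \approx 5.0563 \cdot 10^{-6}$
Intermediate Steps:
$Y{\left(d \right)} = - d$
$l{\left(O,B \right)} = 3 - B$ ($l{\left(O,B \right)} = - (-3 + B) = 3 - B$)
$j{\left(y \right)} = 7 y$ ($j{\left(y \right)} = - y \left(-7\right) = 7 y$)
$\frac{1}{j{\left(l{\left(-15 + 16,-21 \right)} \right)} + 197604} = \frac{1}{7 \left(3 - -21\right) + 197604} = \frac{1}{7 \left(3 + 21\right) + 197604} = \frac{1}{7 \cdot 24 + 197604} = \frac{1}{168 + 197604} = \frac{1}{197772}$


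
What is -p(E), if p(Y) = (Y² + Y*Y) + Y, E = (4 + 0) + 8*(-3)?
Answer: -780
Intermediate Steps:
E = -20 (E = 4 - 24 = -20)
p(Y) = Y + 2*Y² (p(Y) = (Y² + Y²) + Y = 2*Y² + Y = Y + 2*Y²)
-p(E) = -(-20)*(1 + 2*(-20)) = -(-20)*(1 - 40) = -(-20)*(-39) = -1*780 = -780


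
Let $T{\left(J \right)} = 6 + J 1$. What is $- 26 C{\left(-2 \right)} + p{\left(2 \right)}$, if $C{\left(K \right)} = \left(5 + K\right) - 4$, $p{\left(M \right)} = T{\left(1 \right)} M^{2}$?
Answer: $54$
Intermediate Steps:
$T{\left(J \right)} = 6 + J$
$p{\left(M \right)} = 7 M^{2}$ ($p{\left(M \right)} = \left(6 + 1\right) M^{2} = 7 M^{2}$)
$C{\left(K \right)} = 1 + K$
$- 26 C{\left(-2 \right)} + p{\left(2 \right)} = - 26 \left(1 - 2\right) + 7 \cdot 2^{2} = \left(-26\right) \left(-1\right) + 7 \cdot 4 = 26 + 28 = 54$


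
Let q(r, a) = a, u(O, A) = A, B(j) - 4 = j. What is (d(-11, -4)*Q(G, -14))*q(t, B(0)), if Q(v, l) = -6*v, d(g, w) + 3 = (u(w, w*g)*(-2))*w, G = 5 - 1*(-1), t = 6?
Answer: -50256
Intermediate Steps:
B(j) = 4 + j
G = 6 (G = 5 + 1 = 6)
d(g, w) = -3 - 2*g*w² (d(g, w) = -3 + ((w*g)*(-2))*w = -3 + ((g*w)*(-2))*w = -3 + (-2*g*w)*w = -3 - 2*g*w²)
(d(-11, -4)*Q(G, -14))*q(t, B(0)) = ((-3 - 2*(-11)*(-4)²)*(-6*6))*(4 + 0) = ((-3 - 2*(-11)*16)*(-36))*4 = ((-3 + 352)*(-36))*4 = (349*(-36))*4 = -12564*4 = -50256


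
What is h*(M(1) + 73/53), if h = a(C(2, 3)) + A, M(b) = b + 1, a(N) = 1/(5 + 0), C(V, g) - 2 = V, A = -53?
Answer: -47256/265 ≈ -178.32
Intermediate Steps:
C(V, g) = 2 + V
a(N) = ⅕ (a(N) = 1/5 = ⅕)
M(b) = 1 + b
h = -264/5 (h = ⅕ - 53 = -264/5 ≈ -52.800)
h*(M(1) + 73/53) = -264*((1 + 1) + 73/53)/5 = -264*(2 + 73*(1/53))/5 = -264*(2 + 73/53)/5 = -264/5*179/53 = -47256/265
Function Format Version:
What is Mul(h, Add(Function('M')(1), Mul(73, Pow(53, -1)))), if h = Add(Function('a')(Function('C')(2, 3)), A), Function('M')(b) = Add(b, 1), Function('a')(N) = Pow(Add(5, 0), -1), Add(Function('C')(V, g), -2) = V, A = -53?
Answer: Rational(-47256, 265) ≈ -178.32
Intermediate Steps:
Function('C')(V, g) = Add(2, V)
Function('a')(N) = Rational(1, 5) (Function('a')(N) = Pow(5, -1) = Rational(1, 5))
Function('M')(b) = Add(1, b)
h = Rational(-264, 5) (h = Add(Rational(1, 5), -53) = Rational(-264, 5) ≈ -52.800)
Mul(h, Add(Function('M')(1), Mul(73, Pow(53, -1)))) = Mul(Rational(-264, 5), Add(Add(1, 1), Mul(73, Pow(53, -1)))) = Mul(Rational(-264, 5), Add(2, Mul(73, Rational(1, 53)))) = Mul(Rational(-264, 5), Add(2, Rational(73, 53))) = Mul(Rational(-264, 5), Rational(179, 53)) = Rational(-47256, 265)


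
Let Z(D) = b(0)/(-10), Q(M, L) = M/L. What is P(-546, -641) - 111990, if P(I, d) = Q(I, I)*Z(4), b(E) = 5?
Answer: -223981/2 ≈ -1.1199e+5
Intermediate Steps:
Z(D) = -1/2 (Z(D) = 5/(-10) = 5*(-1/10) = -1/2)
P(I, d) = -1/2 (P(I, d) = (I/I)*(-1/2) = 1*(-1/2) = -1/2)
P(-546, -641) - 111990 = -1/2 - 111990 = -223981/2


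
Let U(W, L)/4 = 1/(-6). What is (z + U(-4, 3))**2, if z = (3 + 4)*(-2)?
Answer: 1936/9 ≈ 215.11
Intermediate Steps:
U(W, L) = -2/3 (U(W, L) = 4/(-6) = 4*(-1/6) = -2/3)
z = -14 (z = 7*(-2) = -14)
(z + U(-4, 3))**2 = (-14 - 2/3)**2 = (-44/3)**2 = 1936/9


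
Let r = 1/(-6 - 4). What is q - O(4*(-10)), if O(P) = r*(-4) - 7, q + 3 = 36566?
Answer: 182848/5 ≈ 36570.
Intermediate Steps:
q = 36563 (q = -3 + 36566 = 36563)
r = -⅒ (r = 1/(-10) = -⅒ ≈ -0.10000)
O(P) = -33/5 (O(P) = -⅒*(-4) - 7 = ⅖ - 7 = -33/5)
q - O(4*(-10)) = 36563 - 1*(-33/5) = 36563 + 33/5 = 182848/5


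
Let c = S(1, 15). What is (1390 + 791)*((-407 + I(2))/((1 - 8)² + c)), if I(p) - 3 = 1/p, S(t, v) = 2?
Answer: -586689/34 ≈ -17256.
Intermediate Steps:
c = 2
I(p) = 3 + 1/p
(1390 + 791)*((-407 + I(2))/((1 - 8)² + c)) = (1390 + 791)*((-407 + (3 + 1/2))/((1 - 8)² + 2)) = 2181*((-407 + (3 + ½))/((-7)² + 2)) = 2181*((-407 + 7/2)/(49 + 2)) = 2181*(-807/2/51) = 2181*(-807/2*1/51) = 2181*(-269/34) = -586689/34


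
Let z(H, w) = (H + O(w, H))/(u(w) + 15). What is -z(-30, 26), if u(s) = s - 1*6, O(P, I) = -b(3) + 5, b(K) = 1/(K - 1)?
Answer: 51/70 ≈ 0.72857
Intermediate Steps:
b(K) = 1/(-1 + K)
O(P, I) = 9/2 (O(P, I) = -1/(-1 + 3) + 5 = -1/2 + 5 = 9/2)
u(s) = -6 + s (u(s) = s - 6 = -6 + s)
z(H, w) = (9/2 + H)/(9 + w) (z(H, w) = (H + 9/2)/((-6 + w) + 15) = (9/2 + H)/(9 + w))
-z(-30, 26) = -(9/2 - 30)/(9 + 26) = -(-51)/(35*2) = -1*(-51/70) = 51/70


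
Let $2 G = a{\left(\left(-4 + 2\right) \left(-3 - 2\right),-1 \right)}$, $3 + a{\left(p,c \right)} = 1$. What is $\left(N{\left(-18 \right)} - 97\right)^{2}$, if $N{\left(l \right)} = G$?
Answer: $9604$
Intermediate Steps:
$a{\left(p,c \right)} = -2$ ($a{\left(p,c \right)} = -3 + 1 = -2$)
$G = -1$ ($G = \frac{1}{2} \left(-2\right) = -1$)
$N{\left(l \right)} = -1$
$\left(N{\left(-18 \right)} - 97\right)^{2} = \left(-1 - 97\right)^{2} = \left(-98\right)^{2} = 9604$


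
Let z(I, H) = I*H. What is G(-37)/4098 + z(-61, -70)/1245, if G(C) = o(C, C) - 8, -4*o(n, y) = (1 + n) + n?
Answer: 1556553/453512 ≈ 3.4322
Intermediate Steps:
o(n, y) = -1/4 - n/2 (o(n, y) = -((1 + n) + n)/4 = -(1 + 2*n)/4 = -1/4 - n/2)
G(C) = -33/4 - C/2 (G(C) = (-1/4 - C/2) - 8 = -33/4 - C/2)
z(I, H) = H*I
G(-37)/4098 + z(-61, -70)/1245 = (-33/4 - 1/2*(-37))/4098 - 70*(-61)/1245 = (-33/4 + 37/2)*(1/4098) + 4270*(1/1245) = (41/4)*(1/4098) + 854/249 = 41/16392 + 854/249 = 1556553/453512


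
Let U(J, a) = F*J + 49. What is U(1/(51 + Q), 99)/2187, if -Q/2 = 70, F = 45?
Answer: 4316/194643 ≈ 0.022174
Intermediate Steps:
Q = -140 (Q = -2*70 = -140)
U(J, a) = 49 + 45*J (U(J, a) = 45*J + 49 = 49 + 45*J)
U(1/(51 + Q), 99)/2187 = (49 + 45/(51 - 140))/2187 = (49 + 45/(-89))*(1/2187) = (49 + 45*(-1/89))*(1/2187) = (49 - 45/89)*(1/2187) = (4316/89)*(1/2187) = 4316/194643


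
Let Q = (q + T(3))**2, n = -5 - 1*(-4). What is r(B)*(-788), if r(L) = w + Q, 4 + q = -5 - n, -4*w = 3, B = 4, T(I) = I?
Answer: -19109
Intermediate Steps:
n = -1 (n = -5 + 4 = -1)
w = -3/4 (w = -1/4*3 = -3/4 ≈ -0.75000)
q = -8 (q = -4 + (-5 - 1*(-1)) = -4 + (-5 + 1) = -4 - 4 = -8)
Q = 25 (Q = (-8 + 3)**2 = (-5)**2 = 25)
r(L) = 97/4 (r(L) = -3/4 + 25 = 97/4)
r(B)*(-788) = (97/4)*(-788) = -19109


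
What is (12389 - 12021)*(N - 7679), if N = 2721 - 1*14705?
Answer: -7235984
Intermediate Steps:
N = -11984 (N = 2721 - 14705 = -11984)
(12389 - 12021)*(N - 7679) = (12389 - 12021)*(-11984 - 7679) = 368*(-19663) = -7235984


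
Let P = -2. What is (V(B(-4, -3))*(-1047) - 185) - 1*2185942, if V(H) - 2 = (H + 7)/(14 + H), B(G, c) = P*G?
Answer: -48156567/22 ≈ -2.1889e+6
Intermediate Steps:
B(G, c) = -2*G
V(H) = 2 + (7 + H)/(14 + H) (V(H) = 2 + (H + 7)/(14 + H) = 2 + (7 + H)/(14 + H))
(V(B(-4, -3))*(-1047) - 185) - 1*2185942 = (((35 + 3*(-2*(-4)))/(14 - 2*(-4)))*(-1047) - 185) - 1*2185942 = (((35 + 3*8)/(14 + 8))*(-1047) - 185) - 2185942 = (((35 + 24)/22)*(-1047) - 185) - 2185942 = (((1/22)*59)*(-1047) - 185) - 2185942 = ((59/22)*(-1047) - 185) - 2185942 = (-61773/22 - 185) - 2185942 = -65843/22 - 2185942 = -48156567/22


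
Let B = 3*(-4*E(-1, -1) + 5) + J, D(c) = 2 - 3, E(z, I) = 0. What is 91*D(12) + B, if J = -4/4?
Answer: -77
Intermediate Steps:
D(c) = -1
J = -1 (J = -4*¼ = -1)
B = 14 (B = 3*(-4*0 + 5) - 1 = 3*(0 + 5) - 1 = 3*5 - 1 = 15 - 1 = 14)
91*D(12) + B = 91*(-1) + 14 = -91 + 14 = -77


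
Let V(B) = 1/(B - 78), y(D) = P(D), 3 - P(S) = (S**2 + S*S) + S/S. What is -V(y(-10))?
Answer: 1/276 ≈ 0.0036232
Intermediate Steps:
P(S) = 2 - 2*S**2 (P(S) = 3 - ((S**2 + S*S) + S/S) = 3 - ((S**2 + S**2) + 1) = 3 - (2*S**2 + 1) = 3 - (1 + 2*S**2) = 3 + (-1 - 2*S**2) = 2 - 2*S**2)
y(D) = 2 - 2*D**2
V(B) = 1/(-78 + B)
-V(y(-10)) = -1/(-78 + (2 - 2*(-10)**2)) = -1/(-78 + (2 - 2*100)) = -1/(-78 + (2 - 200)) = -1/(-78 - 198) = -1/(-276) = -1*(-1/276) = 1/276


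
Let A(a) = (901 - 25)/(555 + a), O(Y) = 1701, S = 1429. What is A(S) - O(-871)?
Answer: -843477/496 ≈ -1700.6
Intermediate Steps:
A(a) = 876/(555 + a)
A(S) - O(-871) = 876/(555 + 1429) - 1*1701 = 876/1984 - 1701 = 876*(1/1984) - 1701 = 219/496 - 1701 = -843477/496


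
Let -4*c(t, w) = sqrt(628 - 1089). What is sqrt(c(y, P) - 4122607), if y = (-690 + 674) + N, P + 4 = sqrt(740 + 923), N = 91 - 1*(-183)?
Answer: sqrt(-16490428 - I*sqrt(461))/2 ≈ 0.0013218 - 2030.4*I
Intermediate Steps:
N = 274 (N = 91 + 183 = 274)
P = -4 + sqrt(1663) (P = -4 + sqrt(740 + 923) = -4 + sqrt(1663) ≈ 36.780)
y = 258 (y = (-690 + 674) + 274 = -16 + 274 = 258)
c(t, w) = -I*sqrt(461)/4 (c(t, w) = -sqrt(628 - 1089)/4 = -I*sqrt(461)/4)
sqrt(c(y, P) - 4122607) = sqrt(-I*sqrt(461)/4 - 4122607) = sqrt(-4122607 - I*sqrt(461)/4)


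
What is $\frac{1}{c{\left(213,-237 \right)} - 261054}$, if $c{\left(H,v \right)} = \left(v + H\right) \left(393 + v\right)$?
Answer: $- \frac{1}{264798} \approx -3.7765 \cdot 10^{-6}$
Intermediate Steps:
$c{\left(H,v \right)} = \left(393 + v\right) \left(H + v\right)$ ($c{\left(H,v \right)} = \left(H + v\right) \left(393 + v\right) = \left(393 + v\right) \left(H + v\right)$)
$\frac{1}{c{\left(213,-237 \right)} - 261054} = \frac{1}{\left(\left(-237\right)^{2} + 393 \cdot 213 + 393 \left(-237\right) + 213 \left(-237\right)\right) - 261054} = \frac{1}{\left(56169 + 83709 - 93141 - 50481\right) - 261054} = \frac{1}{-3744 - 261054} = \frac{1}{-264798} = - \frac{1}{264798}$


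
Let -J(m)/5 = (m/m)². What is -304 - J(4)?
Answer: -299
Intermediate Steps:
J(m) = -5 (J(m) = -5*(m/m)² = -5*1² = -5*1 = -5)
-304 - J(4) = -304 - 1*(-5) = -304 + 5 = -299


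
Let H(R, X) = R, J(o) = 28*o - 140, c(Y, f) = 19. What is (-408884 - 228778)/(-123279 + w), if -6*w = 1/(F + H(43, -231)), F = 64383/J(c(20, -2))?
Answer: 155409069654/30045188239 ≈ 5.1725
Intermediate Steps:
J(o) = -140 + 28*o
F = 64383/392 (F = 64383/(-140 + 28*19) = 64383/(-140 + 532) = 64383/392 ≈ 164.24)
w = -196/243717 (w = -1/(6*(64383/392 + 43)) = -1/(6*81239/392) = -1/6*392/81239 = -196/243717 ≈ -0.00080421)
(-408884 - 228778)/(-123279 + w) = (-408884 - 228778)/(-123279 - 196/243717) = -637662/(-30045188239/243717) = -637662*(-243717/30045188239) = 155409069654/30045188239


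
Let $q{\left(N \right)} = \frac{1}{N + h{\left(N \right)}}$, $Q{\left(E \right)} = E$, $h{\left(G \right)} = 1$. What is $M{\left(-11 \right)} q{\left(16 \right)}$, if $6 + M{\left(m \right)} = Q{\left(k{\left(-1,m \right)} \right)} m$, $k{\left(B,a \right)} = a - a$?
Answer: $- \frac{6}{17} \approx -0.35294$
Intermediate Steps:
$k{\left(B,a \right)} = 0$
$q{\left(N \right)} = \frac{1}{1 + N}$ ($q{\left(N \right)} = \frac{1}{N + 1} = \frac{1}{1 + N}$)
$M{\left(m \right)} = -6$ ($M{\left(m \right)} = -6 + 0 m = -6 + 0 = -6$)
$M{\left(-11 \right)} q{\left(16 \right)} = - \frac{6}{1 + 16} = - \frac{6}{17}$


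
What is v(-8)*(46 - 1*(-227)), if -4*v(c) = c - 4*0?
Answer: 546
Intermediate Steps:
v(c) = -c/4 (v(c) = -(c - 4*0)/4 = -(c + 0)/4 = -c/4)
v(-8)*(46 - 1*(-227)) = (-¼*(-8))*(46 - 1*(-227)) = 2*(46 + 227) = 2*273 = 546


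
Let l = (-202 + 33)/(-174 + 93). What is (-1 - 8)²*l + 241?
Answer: 410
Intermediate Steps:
l = 169/81 (l = -169/(-81) = -169*(-1/81) = 169/81 ≈ 2.0864)
(-1 - 8)²*l + 241 = (-1 - 8)²*(169/81) + 241 = (-9)²*(169/81) + 241 = 81*(169/81) + 241 = 169 + 241 = 410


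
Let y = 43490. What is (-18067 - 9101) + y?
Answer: 16322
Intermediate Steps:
(-18067 - 9101) + y = (-18067 - 9101) + 43490 = -27168 + 43490 = 16322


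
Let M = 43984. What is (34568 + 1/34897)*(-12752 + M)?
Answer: 37675770530304/34897 ≈ 1.0796e+9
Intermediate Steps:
(34568 + 1/34897)*(-12752 + M) = (34568 + 1/34897)*(-12752 + 43984) = (34568 + 1/34897)*31232 = (1206319497/34897)*31232 = 37675770530304/34897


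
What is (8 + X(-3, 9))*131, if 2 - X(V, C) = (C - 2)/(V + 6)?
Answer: 3013/3 ≈ 1004.3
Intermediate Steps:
X(V, C) = 2 - (-2 + C)/(6 + V) (X(V, C) = 2 - (C - 2)/(V + 6) = 2 - (-2 + C)/(6 + V))
(8 + X(-3, 9))*131 = (8 + (14 - 1*9 + 2*(-3))/(6 - 3))*131 = (8 + (14 - 9 - 6)/3)*131 = (8 + (⅓)*(-1))*131 = (8 - ⅓)*131 = (23/3)*131 = 3013/3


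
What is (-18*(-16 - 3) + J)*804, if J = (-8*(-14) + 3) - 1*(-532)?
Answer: 795156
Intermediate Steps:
J = 647 (J = (112 + 3) + 532 = 115 + 532 = 647)
(-18*(-16 - 3) + J)*804 = (-18*(-16 - 3) + 647)*804 = (-18*(-19) + 647)*804 = (342 + 647)*804 = 989*804 = 795156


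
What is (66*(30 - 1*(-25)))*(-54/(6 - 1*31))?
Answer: 39204/5 ≈ 7840.8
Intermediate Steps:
(66*(30 - 1*(-25)))*(-54/(6 - 1*31)) = (66*(30 + 25))*(-54/(6 - 31)) = (66*55)*(-54/(-25)) = 3630*(-54*(-1/25)) = 3630*(54/25) = 39204/5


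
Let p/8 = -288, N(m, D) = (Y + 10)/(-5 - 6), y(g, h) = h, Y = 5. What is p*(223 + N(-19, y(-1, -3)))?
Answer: -5617152/11 ≈ -5.1065e+5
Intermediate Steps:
N(m, D) = -15/11 (N(m, D) = (5 + 10)/(-5 - 6) = 15/(-11) = 15*(-1/11) = -15/11)
p = -2304 (p = 8*(-288) = -2304)
p*(223 + N(-19, y(-1, -3))) = -2304*(223 - 15/11) = -2304*2438/11 = -5617152/11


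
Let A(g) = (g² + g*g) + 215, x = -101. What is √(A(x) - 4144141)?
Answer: 2*I*√1030881 ≈ 2030.6*I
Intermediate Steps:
A(g) = 215 + 2*g² (A(g) = (g² + g²) + 215 = 2*g² + 215 = 215 + 2*g²)
√(A(x) - 4144141) = √((215 + 2*(-101)²) - 4144141) = √((215 + 2*10201) - 4144141) = √((215 + 20402) - 4144141) = √(20617 - 4144141) = √(-4123524) = 2*I*√1030881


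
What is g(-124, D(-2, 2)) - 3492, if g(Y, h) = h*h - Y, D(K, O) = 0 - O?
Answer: -3364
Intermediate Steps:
D(K, O) = -O
g(Y, h) = h**2 - Y
g(-124, D(-2, 2)) - 3492 = ((-1*2)**2 - 1*(-124)) - 3492 = ((-2)**2 + 124) - 3492 = (4 + 124) - 3492 = 128 - 3492 = -3364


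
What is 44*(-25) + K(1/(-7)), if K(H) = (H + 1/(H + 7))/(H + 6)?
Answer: -2164799/1968 ≈ -1100.0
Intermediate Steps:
K(H) = (H + 1/(7 + H))/(6 + H)
44*(-25) + K(1/(-7)) = 44*(-25) + (1 + (1/(-7))**2 + 7/(-7))/(42 + (1/(-7))**2 + 13/(-7)) = -1100 + (1 + (-1/7)**2 + 7*(-1/7))/(42 + (-1/7)**2 + 13*(-1/7)) = -1100 + (1 + 1/49 - 1)/(42 + 1/49 - 13/7) = -1100 + (1/49)/(1968/49) = -1100 + (49/1968)*(1/49) = -1100 + 1/1968 = -2164799/1968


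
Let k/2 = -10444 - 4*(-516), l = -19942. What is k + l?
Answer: -36702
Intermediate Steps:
k = -16760 (k = 2*(-10444 - 4*(-516)) = 2*(-10444 + 2064) = 2*(-8380) = -16760)
k + l = -16760 - 19942 = -36702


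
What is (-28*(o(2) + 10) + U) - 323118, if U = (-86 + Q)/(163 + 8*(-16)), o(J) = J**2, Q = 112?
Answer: -11322824/35 ≈ -3.2351e+5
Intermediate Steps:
U = 26/35 (U = (-86 + 112)/(163 + 8*(-16)) = 26/(163 - 128) = 26/35 ≈ 0.74286)
(-28*(o(2) + 10) + U) - 323118 = (-28*(2**2 + 10) + 26/35) - 323118 = (-28*(4 + 10) + 26/35) - 323118 = (-28*14 + 26/35) - 323118 = (-392 + 26/35) - 323118 = -13694/35 - 323118 = -11322824/35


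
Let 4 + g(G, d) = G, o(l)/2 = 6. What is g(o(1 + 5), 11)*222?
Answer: 1776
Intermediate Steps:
o(l) = 12 (o(l) = 2*6 = 12)
g(G, d) = -4 + G
g(o(1 + 5), 11)*222 = (-4 + 12)*222 = 8*222 = 1776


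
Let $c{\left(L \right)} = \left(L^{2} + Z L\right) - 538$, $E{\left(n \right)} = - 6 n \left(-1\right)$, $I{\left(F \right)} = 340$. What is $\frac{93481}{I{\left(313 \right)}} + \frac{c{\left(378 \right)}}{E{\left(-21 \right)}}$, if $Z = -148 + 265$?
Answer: $- \frac{25827937}{21420} \approx -1205.8$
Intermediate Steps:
$Z = 117$
$E{\left(n \right)} = 6 n$
$c{\left(L \right)} = -538 + L^{2} + 117 L$ ($c{\left(L \right)} = \left(L^{2} + 117 L\right) - 538 = -538 + L^{2} + 117 L$)
$\frac{93481}{I{\left(313 \right)}} + \frac{c{\left(378 \right)}}{E{\left(-21 \right)}} = \frac{93481}{340} + \frac{-538 + 378^{2} + 117 \cdot 378}{6 \left(-21\right)} = 93481 \cdot \frac{1}{340} + \frac{-538 + 142884 + 44226}{-126} = \frac{93481}{340} + 186572 \left(- \frac{1}{126}\right) = \frac{93481}{340} - \frac{93286}{63} = - \frac{25827937}{21420}$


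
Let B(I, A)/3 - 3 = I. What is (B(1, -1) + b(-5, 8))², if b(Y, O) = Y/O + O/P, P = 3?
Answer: 113569/576 ≈ 197.17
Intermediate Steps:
B(I, A) = 9 + 3*I
b(Y, O) = O/3 + Y/O (b(Y, O) = Y/O + O/3 = O/3 + Y/O)
(B(1, -1) + b(-5, 8))² = ((9 + 3*1) + ((⅓)*8 - 5/8))² = ((9 + 3) + (8/3 - 5*⅛))² = (12 + (8/3 - 5/8))² = (12 + 49/24)² = (337/24)² = 113569/576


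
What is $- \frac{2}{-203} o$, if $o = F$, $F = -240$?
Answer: $- \frac{480}{203} \approx -2.3645$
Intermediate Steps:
$o = -240$
$- \frac{2}{-203} o = - \frac{2}{-203} \left(-240\right) = \left(-2\right) \left(- \frac{1}{203}\right) \left(-240\right) = \frac{2}{203} \left(-240\right) = - \frac{480}{203}$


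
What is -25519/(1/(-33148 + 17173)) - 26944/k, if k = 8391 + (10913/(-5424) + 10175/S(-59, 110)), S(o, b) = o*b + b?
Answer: 537835168201135551/1319303399 ≈ 4.0767e+8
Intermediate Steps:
S(o, b) = b + b*o (S(o, b) = b*o + b = b + b*o)
k = 1319303399/157296 (k = 8391 + (10913/(-5424) + 10175/((110*(1 - 59)))) = 8391 + (10913*(-1/5424) + 10175/((110*(-58)))) = 8391 + (-10913/5424 + 10175/(-6380)) = 8391 + (-10913/5424 + 10175*(-1/6380)) = 8391 + (-10913/5424 - 185/116) = 8391 - 567337/157296 = 1319303399/157296 ≈ 8387.4)
-25519/(1/(-33148 + 17173)) - 26944/k = -25519/(1/(-33148 + 17173)) - 26944/1319303399/157296 = -25519/(1/(-15975)) - 26944*157296/1319303399 = -25519/(-1/15975) - 4238183424/1319303399 = -25519*(-15975) - 4238183424/1319303399 = 407666025 - 4238183424/1319303399 = 537835168201135551/1319303399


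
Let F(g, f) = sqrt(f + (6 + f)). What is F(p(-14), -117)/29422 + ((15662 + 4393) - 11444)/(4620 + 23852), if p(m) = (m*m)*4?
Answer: 8611/28472 + I*sqrt(57)/14711 ≈ 0.30244 + 0.00051321*I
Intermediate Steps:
p(m) = 4*m**2 (p(m) = m**2*4 = 4*m**2)
F(g, f) = sqrt(6 + 2*f)
F(p(-14), -117)/29422 + ((15662 + 4393) - 11444)/(4620 + 23852) = sqrt(6 + 2*(-117))/29422 + ((15662 + 4393) - 11444)/(4620 + 23852) = sqrt(6 - 234)*(1/29422) + (20055 - 11444)/28472 = sqrt(-228)*(1/29422) + 8611*(1/28472) = (2*I*sqrt(57))*(1/29422) + 8611/28472 = I*sqrt(57)/14711 + 8611/28472 = 8611/28472 + I*sqrt(57)/14711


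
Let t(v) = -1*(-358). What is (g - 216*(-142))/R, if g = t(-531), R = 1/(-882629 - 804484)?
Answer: -52351116390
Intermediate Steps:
t(v) = 358
R = -1/1687113 (R = 1/(-1687113) = -1/1687113 ≈ -5.9273e-7)
g = 358
(g - 216*(-142))/R = (358 - 216*(-142))/(-1/1687113) = (358 + 30672)*(-1687113) = 31030*(-1687113) = -52351116390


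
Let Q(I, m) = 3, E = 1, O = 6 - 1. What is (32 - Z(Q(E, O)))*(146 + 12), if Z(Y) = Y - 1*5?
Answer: 5372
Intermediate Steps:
O = 5
Z(Y) = -5 + Y (Z(Y) = Y - 5 = -5 + Y)
(32 - Z(Q(E, O)))*(146 + 12) = (32 - (-5 + 3))*(146 + 12) = (32 - 1*(-2))*158 = (32 + 2)*158 = 34*158 = 5372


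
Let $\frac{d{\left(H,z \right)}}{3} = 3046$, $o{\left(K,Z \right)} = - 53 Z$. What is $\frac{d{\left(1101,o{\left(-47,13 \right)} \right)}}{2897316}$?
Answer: $\frac{1523}{482886} \approx 0.003154$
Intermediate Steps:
$d{\left(H,z \right)} = 9138$ ($d{\left(H,z \right)} = 3 \cdot 3046 = 9138$)
$\frac{d{\left(1101,o{\left(-47,13 \right)} \right)}}{2897316} = \frac{9138}{2897316} = 9138 \cdot \frac{1}{2897316} = \frac{1523}{482886}$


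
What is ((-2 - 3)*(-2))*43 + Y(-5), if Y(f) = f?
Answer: 425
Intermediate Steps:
((-2 - 3)*(-2))*43 + Y(-5) = ((-2 - 3)*(-2))*43 - 5 = -5*(-2)*43 - 5 = 10*43 - 5 = 430 - 5 = 425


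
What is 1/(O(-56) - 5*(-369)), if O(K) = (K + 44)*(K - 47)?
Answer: 1/3081 ≈ 0.00032457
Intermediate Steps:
O(K) = (-47 + K)*(44 + K) (O(K) = (44 + K)*(-47 + K) = (-47 + K)*(44 + K))
1/(O(-56) - 5*(-369)) = 1/((-2068 + (-56)² - 3*(-56)) - 5*(-369)) = 1/((-2068 + 3136 + 168) + 1845) = 1/(1236 + 1845) = 1/3081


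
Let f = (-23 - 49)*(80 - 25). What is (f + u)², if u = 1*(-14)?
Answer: 15792676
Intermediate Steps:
u = -14
f = -3960 (f = -72*55 = -3960)
(f + u)² = (-3960 - 14)² = (-3974)² = 15792676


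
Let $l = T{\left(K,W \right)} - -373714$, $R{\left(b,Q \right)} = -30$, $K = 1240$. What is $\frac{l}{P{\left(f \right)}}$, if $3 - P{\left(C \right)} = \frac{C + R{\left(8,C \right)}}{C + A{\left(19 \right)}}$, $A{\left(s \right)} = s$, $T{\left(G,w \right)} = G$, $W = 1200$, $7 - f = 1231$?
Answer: $\frac{451819570}{2361} \approx 1.9137 \cdot 10^{5}$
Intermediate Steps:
$f = -1224$ ($f = 7 - 1231 = -1224$)
$l = 374954$ ($l = 1240 - -373714 = 1240 + 373714 = 374954$)
$P{\left(C \right)} = 3 - \frac{-30 + C}{19 + C}$ ($P{\left(C \right)} = 3 - \frac{C - 30}{C + 19} = 3 - \frac{-30 + C}{19 + C}$)
$\frac{l}{P{\left(f \right)}} = \frac{374954}{\frac{1}{19 - 1224} \left(87 + 2 \left(-1224\right)\right)} = \frac{374954}{\frac{1}{-1205} \left(87 - 2448\right)} = \frac{374954}{\left(- \frac{1}{1205}\right) \left(-2361\right)} = \frac{374954}{\frac{2361}{1205}} = 374954 \cdot \frac{1205}{2361} = \frac{451819570}{2361}$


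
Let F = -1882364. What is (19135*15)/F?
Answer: -287025/1882364 ≈ -0.15248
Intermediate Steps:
(19135*15)/F = (19135*15)/(-1882364) = 287025*(-1/1882364) = -287025/1882364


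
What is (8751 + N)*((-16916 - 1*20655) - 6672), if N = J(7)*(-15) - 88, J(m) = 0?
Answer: -383277109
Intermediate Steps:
N = -88 (N = 0*(-15) - 88 = 0 - 88 = -88)
(8751 + N)*((-16916 - 1*20655) - 6672) = (8751 - 88)*((-16916 - 1*20655) - 6672) = 8663*((-16916 - 20655) - 6672) = 8663*(-37571 - 6672) = 8663*(-44243) = -383277109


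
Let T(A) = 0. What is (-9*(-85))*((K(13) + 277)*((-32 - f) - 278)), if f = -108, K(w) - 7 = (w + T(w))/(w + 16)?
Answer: -1274717970/29 ≈ -4.3956e+7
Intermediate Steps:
K(w) = 7 + w/(16 + w) (K(w) = 7 + (w + 0)/(w + 16) = 7 + w/(16 + w))
(-9*(-85))*((K(13) + 277)*((-32 - f) - 278)) = (-9*(-85))*((8*(14 + 13)/(16 + 13) + 277)*((-32 - 1*(-108)) - 278)) = 765*((8*27/29 + 277)*((-32 + 108) - 278)) = 765*((8*(1/29)*27 + 277)*(76 - 278)) = 765*((216/29 + 277)*(-202)) = 765*((8249/29)*(-202)) = 765*(-1666298/29) = -1274717970/29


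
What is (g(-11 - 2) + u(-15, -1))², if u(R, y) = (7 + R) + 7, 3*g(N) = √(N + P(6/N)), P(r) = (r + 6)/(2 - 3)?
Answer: (39 - I*√3133)²/1521 ≈ -1.0598 - 2.8704*I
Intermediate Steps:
P(r) = -6 - r (P(r) = (6 + r)/(-1) = (6 + r)*(-1) = -6 - r)
g(N) = √(-6 + N - 6/N)/3 (g(N) = √(N + (-6 - 6/N))/3 = √(-6 + N - 6/N)/3)
u(R, y) = 14 + R
(g(-11 - 2) + u(-15, -1))² = (√(-6 + (-11 - 2) - 6/(-11 - 2))/3 + (14 - 15))² = (√(-6 - 13 - 6/(-13))/3 - 1)² = (√(-6 - 13 - 6*(-1/13))/3 - 1)² = (√(-6 - 13 + 6/13)/3 - 1)² = (√(-241/13)/3 - 1)² = ((I*√3133/13)/3 - 1)² = (I*√3133/39 - 1)² = (-1 + I*√3133/39)²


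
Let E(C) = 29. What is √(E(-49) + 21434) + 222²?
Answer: 49284 + 13*√127 ≈ 49431.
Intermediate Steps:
√(E(-49) + 21434) + 222² = √(29 + 21434) + 222² = √21463 + 49284 = 13*√127 + 49284 = 49284 + 13*√127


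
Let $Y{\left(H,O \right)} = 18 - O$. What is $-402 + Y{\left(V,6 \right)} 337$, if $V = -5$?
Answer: $3642$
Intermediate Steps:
$-402 + Y{\left(V,6 \right)} 337 = -402 + \left(18 - 6\right) 337 = -402 + 12 \cdot 337 = -402 + 4044 = 3642$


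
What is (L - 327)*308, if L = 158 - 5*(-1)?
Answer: -50512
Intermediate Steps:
L = 163 (L = 158 + 5 = 163)
(L - 327)*308 = (163 - 327)*308 = -164*308 = -50512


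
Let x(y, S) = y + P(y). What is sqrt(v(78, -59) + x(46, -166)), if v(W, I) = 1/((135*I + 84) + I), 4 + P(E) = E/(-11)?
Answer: sqrt(72121638215)/43670 ≈ 6.1496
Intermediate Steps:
P(E) = -4 - E/11 (P(E) = -4 + E/(-11) = -4 + E*(-1/11) = -4 - E/11)
x(y, S) = -4 + 10*y/11 (x(y, S) = y + (-4 - y/11) = -4 + 10*y/11)
v(W, I) = 1/(84 + 136*I) (v(W, I) = 1/((84 + 135*I) + I) = 1/(84 + 136*I))
sqrt(v(78, -59) + x(46, -166)) = sqrt(1/(4*(21 + 34*(-59))) + (-4 + (10/11)*46)) = sqrt(1/(4*(21 - 2006)) + (-4 + 460/11)) = sqrt((1/4)/(-1985) + 416/11) = sqrt((1/4)*(-1/1985) + 416/11) = sqrt(-1/7940 + 416/11) = sqrt(3303029/87340) = sqrt(72121638215)/43670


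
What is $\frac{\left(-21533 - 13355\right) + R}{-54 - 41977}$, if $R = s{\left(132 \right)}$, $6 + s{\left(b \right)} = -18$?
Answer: $\frac{34912}{42031} \approx 0.83062$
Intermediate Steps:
$s{\left(b \right)} = -24$ ($s{\left(b \right)} = -6 - 18 = -24$)
$R = -24$
$\frac{\left(-21533 - 13355\right) + R}{-54 - 41977} = \frac{\left(-21533 - 13355\right) - 24}{-54 - 41977} = \frac{-34888 - 24}{-42031} = \left(-34912\right) \left(- \frac{1}{42031}\right) = \frac{34912}{42031}$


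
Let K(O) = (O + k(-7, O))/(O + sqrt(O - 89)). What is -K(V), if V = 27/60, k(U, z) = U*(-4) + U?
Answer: -3861/35501 + 858*I*sqrt(8855)/35501 ≈ -0.10876 + 2.2743*I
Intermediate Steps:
k(U, z) = -3*U (k(U, z) = -4*U + U = -3*U)
V = 9/20 (V = 27*(1/60) = 9/20 ≈ 0.45000)
K(O) = (21 + O)/(O + sqrt(-89 + O)) (K(O) = (O - 3*(-7))/(O + sqrt(O - 89)) = (O + 21)/(O + sqrt(-89 + O)) = (21 + O)/(O + sqrt(-89 + O)))
-K(V) = -(21 + 9/20)/(9/20 + sqrt(-89 + 9/20)) = -429/((9/20 + sqrt(-1771/20))*20) = -429/((9/20 + I*sqrt(8855)/10)*20) = -429/(20*(9/20 + I*sqrt(8855)/10))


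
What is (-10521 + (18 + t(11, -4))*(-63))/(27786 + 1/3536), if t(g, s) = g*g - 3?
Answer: -67498704/98251297 ≈ -0.68700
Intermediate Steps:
t(g, s) = -3 + g**2 (t(g, s) = g**2 - 3 = -3 + g**2)
(-10521 + (18 + t(11, -4))*(-63))/(27786 + 1/3536) = (-10521 + (18 + (-3 + 11**2))*(-63))/(27786 + 1/3536) = (-10521 + (18 + (-3 + 121))*(-63))/(27786 + 1/3536) = (-10521 + (18 + 118)*(-63))/(98251297/3536) = (-10521 + 136*(-63))*(3536/98251297) = (-10521 - 8568)*(3536/98251297) = -19089*3536/98251297 = -67498704/98251297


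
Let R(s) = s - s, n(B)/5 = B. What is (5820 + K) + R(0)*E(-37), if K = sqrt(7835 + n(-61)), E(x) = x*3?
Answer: 5820 + sqrt(7530) ≈ 5906.8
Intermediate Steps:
n(B) = 5*B
R(s) = 0
E(x) = 3*x
K = sqrt(7530) (K = sqrt(7835 + 5*(-61)) = sqrt(7835 - 305) = sqrt(7530) ≈ 86.776)
(5820 + K) + R(0)*E(-37) = (5820 + sqrt(7530)) + 0*(3*(-37)) = (5820 + sqrt(7530)) + 0*(-111) = (5820 + sqrt(7530)) + 0 = 5820 + sqrt(7530)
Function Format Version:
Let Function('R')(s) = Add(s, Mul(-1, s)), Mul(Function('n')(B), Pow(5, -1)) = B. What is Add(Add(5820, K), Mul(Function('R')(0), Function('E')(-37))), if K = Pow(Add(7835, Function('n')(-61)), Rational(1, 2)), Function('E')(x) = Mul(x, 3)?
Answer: Add(5820, Pow(7530, Rational(1, 2))) ≈ 5906.8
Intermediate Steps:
Function('n')(B) = Mul(5, B)
Function('R')(s) = 0
Function('E')(x) = Mul(3, x)
K = Pow(7530, Rational(1, 2)) (K = Pow(Add(7835, Mul(5, -61)), Rational(1, 2)) = Pow(Add(7835, -305), Rational(1, 2)) = Pow(7530, Rational(1, 2)) ≈ 86.776)
Add(Add(5820, K), Mul(Function('R')(0), Function('E')(-37))) = Add(Add(5820, Pow(7530, Rational(1, 2))), Mul(0, Mul(3, -37))) = Add(Add(5820, Pow(7530, Rational(1, 2))), Mul(0, -111)) = Add(Add(5820, Pow(7530, Rational(1, 2))), 0) = Add(5820, Pow(7530, Rational(1, 2)))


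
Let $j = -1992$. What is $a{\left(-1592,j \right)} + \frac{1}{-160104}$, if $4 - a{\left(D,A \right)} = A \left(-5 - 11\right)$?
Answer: $- \frac{5102194273}{160104} \approx -31868.0$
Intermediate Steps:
$a{\left(D,A \right)} = 4 + 16 A$ ($a{\left(D,A \right)} = 4 - A \left(-5 - 11\right) = 4 - A \left(-16\right) = 4 - - 16 A = 4 + 16 A$)
$a{\left(-1592,j \right)} + \frac{1}{-160104} = \left(4 + 16 \left(-1992\right)\right) + \frac{1}{-160104} = \left(4 - 31872\right) - \frac{1}{160104} = -31868 - \frac{1}{160104} = - \frac{5102194273}{160104}$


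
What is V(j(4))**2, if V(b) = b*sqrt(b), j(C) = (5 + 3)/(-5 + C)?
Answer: -512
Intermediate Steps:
j(C) = 8/(-5 + C)
V(b) = b**(3/2)
V(j(4))**2 = ((8/(-5 + 4))**(3/2))**2 = ((8/(-1))**(3/2))**2 = ((8*(-1))**(3/2))**2 = ((-8)**(3/2))**2 = (-16*I*sqrt(2))**2 = -512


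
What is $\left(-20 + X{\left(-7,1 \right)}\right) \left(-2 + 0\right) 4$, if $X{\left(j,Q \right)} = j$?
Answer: $216$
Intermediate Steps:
$\left(-20 + X{\left(-7,1 \right)}\right) \left(-2 + 0\right) 4 = \left(-20 - 7\right) \left(-2 + 0\right) 4 = - 27 \left(\left(-2\right) 4\right) = \left(-27\right) \left(-8\right) = 216$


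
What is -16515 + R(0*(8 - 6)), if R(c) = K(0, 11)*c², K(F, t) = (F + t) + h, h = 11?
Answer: -16515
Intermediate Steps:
K(F, t) = 11 + F + t (K(F, t) = (F + t) + 11 = 11 + F + t)
R(c) = 22*c² (R(c) = (11 + 0 + 11)*c² = 22*c²)
-16515 + R(0*(8 - 6)) = -16515 + 22*(0*(8 - 6))² = -16515 + 22*(0*2)² = -16515 + 22*0² = -16515 + 22*0 = -16515 + 0 = -16515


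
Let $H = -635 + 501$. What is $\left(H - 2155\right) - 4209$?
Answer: $-6498$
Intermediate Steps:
$H = -134$
$\left(H - 2155\right) - 4209 = \left(-134 - 2155\right) - 4209 = -2289 - 4209 = -6498$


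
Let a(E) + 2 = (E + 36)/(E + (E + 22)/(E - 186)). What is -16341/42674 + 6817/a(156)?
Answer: -163715473565/17304307 ≈ -9461.0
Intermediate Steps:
a(E) = -2 + (36 + E)/(E + (22 + E)/(-186 + E)) (a(E) = -2 + (E + 36)/(E + (E + 22)/(E - 186)) = -2 + (36 + E)/(E + (22 + E)/(-186 + E)))
-16341/42674 + 6817/a(156) = -16341/42674 + 6817/(((-6740 - 1*156² + 220*156)/(22 + 156² - 185*156))) = -16341*1/42674 + 6817/(((-6740 - 1*24336 + 34320)/(22 + 24336 - 28860))) = -16341/42674 + 6817/(((-6740 - 24336 + 34320)/(-4502))) = -16341/42674 + 6817/((-1/4502*3244)) = -16341/42674 + 6817/(-1622/2251) = -16341/42674 + 6817*(-2251/1622) = -16341/42674 - 15345067/1622 = -163715473565/17304307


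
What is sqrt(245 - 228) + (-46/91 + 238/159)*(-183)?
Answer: -874984/4823 + sqrt(17) ≈ -177.30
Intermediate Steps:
sqrt(245 - 228) + (-46/91 + 238/159)*(-183) = sqrt(17) + (-46*1/91 + 238*(1/159))*(-183) = sqrt(17) + (-46/91 + 238/159)*(-183) = sqrt(17) + (14344/14469)*(-183) = sqrt(17) - 874984/4823 = -874984/4823 + sqrt(17)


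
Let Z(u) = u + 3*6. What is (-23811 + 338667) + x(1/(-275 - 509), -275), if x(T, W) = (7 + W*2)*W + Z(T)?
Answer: 363932015/784 ≈ 4.6420e+5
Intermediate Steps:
Z(u) = 18 + u (Z(u) = u + 18 = 18 + u)
x(T, W) = 18 + T + W*(7 + 2*W) (x(T, W) = (7 + W*2)*W + (18 + T) = (7 + 2*W)*W + (18 + T) = W*(7 + 2*W) + (18 + T) = 18 + T + W*(7 + 2*W))
(-23811 + 338667) + x(1/(-275 - 509), -275) = (-23811 + 338667) + (18 + 1/(-275 - 509) + 2*(-275)² + 7*(-275)) = 314856 + (18 + 1/(-784) + 2*75625 - 1925) = 314856 + (18 - 1/784 + 151250 - 1925) = 314856 + 117084911/784 = 363932015/784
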